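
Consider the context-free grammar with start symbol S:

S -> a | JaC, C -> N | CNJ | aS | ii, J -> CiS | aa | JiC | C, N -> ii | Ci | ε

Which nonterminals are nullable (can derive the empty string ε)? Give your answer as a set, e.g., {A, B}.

{C, J, N}

Directly nullable (have an ε-rule): {N}.
C is nullable via C -> N (every symbol on the right is already known nullable).
J is nullable via J -> C (every symbol on the right is already known nullable).
Not nullable: S — each has a terminal in every rule's right-hand side or depends on a non-nullable symbol.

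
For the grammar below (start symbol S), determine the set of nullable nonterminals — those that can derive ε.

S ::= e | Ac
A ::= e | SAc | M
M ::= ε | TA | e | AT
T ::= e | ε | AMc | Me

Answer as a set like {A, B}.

Directly nullable (have an ε-rule): {M, T}.
A is nullable via A -> M (every symbol on the right is already known nullable).
Not nullable: S — each has a terminal in every rule's right-hand side or depends on a non-nullable symbol.

{A, M, T}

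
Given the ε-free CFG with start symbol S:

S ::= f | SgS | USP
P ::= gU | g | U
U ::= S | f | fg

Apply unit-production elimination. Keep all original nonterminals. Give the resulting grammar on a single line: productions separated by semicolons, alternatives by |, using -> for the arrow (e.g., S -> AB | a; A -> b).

Unit productions: P->U, U->S.
Unit pairs (A ⇒* B via units): (P,S), (P,U), (U,S).
S: inherits non-unit rules of {S} → SgS | USP | f.
P: inherits non-unit rules of {P, S, U} → SgS | USP | f | fg | g | gU.
U: inherits non-unit rules of {S, U} → SgS | USP | f | fg.

S -> f | SgS | USP; P -> f | g | fg | gU | SgS | USP; U -> f | fg | SgS | USP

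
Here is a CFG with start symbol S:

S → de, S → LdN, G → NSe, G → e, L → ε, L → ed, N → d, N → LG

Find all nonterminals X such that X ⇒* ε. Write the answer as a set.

Directly nullable (have an ε-rule): {L}.
Not nullable: G, N, S — each has a terminal in every rule's right-hand side or depends on a non-nullable symbol.

{L}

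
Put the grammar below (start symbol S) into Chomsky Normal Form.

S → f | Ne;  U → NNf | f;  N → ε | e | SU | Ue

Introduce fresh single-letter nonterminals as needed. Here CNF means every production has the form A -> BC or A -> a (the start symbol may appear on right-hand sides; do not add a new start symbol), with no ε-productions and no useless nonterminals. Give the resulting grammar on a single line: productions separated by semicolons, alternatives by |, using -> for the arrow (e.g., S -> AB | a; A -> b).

S -> e | f | NA; A -> e; B -> f; C -> NB; N -> e | SU | UA; U -> f | NB | NC

Nullable: {N}; after ε-elimination: S -> e | f | Ne; N -> e | SU | Ue; U -> f | Nf | NNf.
No unit productions to eliminate.
TERM: introduce A -> e, B -> f and substitute in every rule of length ≥2.
BIN: U -> NNB becomes U -> NC, C -> NB.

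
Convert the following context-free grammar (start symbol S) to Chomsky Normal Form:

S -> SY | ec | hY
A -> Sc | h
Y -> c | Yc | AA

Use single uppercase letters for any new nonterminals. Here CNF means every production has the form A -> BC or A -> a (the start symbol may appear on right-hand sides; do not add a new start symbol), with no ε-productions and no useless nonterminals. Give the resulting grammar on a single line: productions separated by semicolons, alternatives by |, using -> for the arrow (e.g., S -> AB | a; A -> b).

No ε-productions.
No unit productions to eliminate.
TERM: introduce B -> c, C -> e, D -> h and substitute in every rule of length ≥2.

S -> CB | DY | SY; A -> h | SB; B -> c; C -> e; D -> h; Y -> c | AA | YB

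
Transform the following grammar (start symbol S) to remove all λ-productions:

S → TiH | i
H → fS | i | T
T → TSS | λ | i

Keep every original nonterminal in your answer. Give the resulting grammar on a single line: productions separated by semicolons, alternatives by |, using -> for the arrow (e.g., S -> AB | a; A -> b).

S -> i | Ti | iH | TiH; H -> T | i | fS; T -> i | SS | TSS

Nullable set: {H, T}.
S -> TiH: T, H nullable, giving Ti | TiH | i | iH.
H -> T: T nullable, giving T.
Drop T -> λ.
T -> TSS: T nullable, giving SS | TSS.
Unchanged (no nullable symbols): S -> i; H -> fS; H -> i; T -> i.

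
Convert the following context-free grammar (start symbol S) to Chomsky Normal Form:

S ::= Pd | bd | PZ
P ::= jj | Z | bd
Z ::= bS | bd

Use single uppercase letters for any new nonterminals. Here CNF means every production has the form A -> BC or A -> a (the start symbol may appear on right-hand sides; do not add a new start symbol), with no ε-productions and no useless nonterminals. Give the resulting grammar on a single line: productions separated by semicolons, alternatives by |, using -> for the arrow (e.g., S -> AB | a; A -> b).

No ε-productions.
After unit-elimination: S -> PZ | Pd | bd; P -> bS | bd | jj; Z -> bS | bd.
TERM: introduce A -> b, B -> d, C -> j and substitute in every rule of length ≥2.

S -> AB | PB | PZ; A -> b; B -> d; C -> j; P -> AB | AS | CC; Z -> AB | AS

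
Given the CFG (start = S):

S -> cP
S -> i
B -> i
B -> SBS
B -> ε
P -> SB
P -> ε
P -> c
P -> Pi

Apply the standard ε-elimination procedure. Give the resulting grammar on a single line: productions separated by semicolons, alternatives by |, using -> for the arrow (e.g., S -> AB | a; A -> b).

Nullable set: {B, P}.
S -> cP: P nullable, giving c | cP.
Drop B -> ε.
B -> SBS: B nullable, giving SBS | SS.
Drop P -> ε.
P -> Pi: P nullable, giving Pi | i.
P -> SB: B nullable, giving S | SB.
Unchanged (no nullable symbols): S -> i; B -> i; P -> c.

S -> c | i | cP; B -> i | SS | SBS; P -> S | c | i | Pi | SB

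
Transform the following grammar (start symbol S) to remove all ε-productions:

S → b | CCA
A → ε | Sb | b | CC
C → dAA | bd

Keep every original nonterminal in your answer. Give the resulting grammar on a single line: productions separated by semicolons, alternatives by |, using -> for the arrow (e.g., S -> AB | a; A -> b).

Nullable set: {A}.
S -> CCA: A nullable, giving CC | CCA.
Drop A -> ε.
C -> dAA: A, A nullable, giving d | dA | dAA.
Unchanged (no nullable symbols): S -> b; A -> CC; A -> Sb; A -> b; C -> bd.

S -> b | CC | CCA; A -> b | CC | Sb; C -> d | bd | dA | dAA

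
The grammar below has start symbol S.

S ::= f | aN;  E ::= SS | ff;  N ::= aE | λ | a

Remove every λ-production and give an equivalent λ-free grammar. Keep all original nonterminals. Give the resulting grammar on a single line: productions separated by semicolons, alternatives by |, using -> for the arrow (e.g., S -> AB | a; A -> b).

S -> a | f | aN; E -> SS | ff; N -> a | aE

Nullable set: {N}.
S -> aN: N nullable, giving a | aN.
Drop N -> λ.
Unchanged (no nullable symbols): S -> f; E -> SS; E -> ff; N -> a; N -> aE.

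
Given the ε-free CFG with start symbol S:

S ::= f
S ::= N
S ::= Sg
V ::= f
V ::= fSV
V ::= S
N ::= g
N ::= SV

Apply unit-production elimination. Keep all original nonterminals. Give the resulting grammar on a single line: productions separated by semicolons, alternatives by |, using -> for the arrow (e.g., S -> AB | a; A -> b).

Unit productions: S->N, V->S.
Unit pairs (A ⇒* B via units): (S,N), (V,N), (V,S).
S: inherits non-unit rules of {N, S} → SV | Sg | f | g.
N: inherits non-unit rules of {N} → SV | g.
V: inherits non-unit rules of {N, S, V} → SV | Sg | f | fSV | g.

S -> f | g | SV | Sg; N -> g | SV; V -> f | g | SV | Sg | fSV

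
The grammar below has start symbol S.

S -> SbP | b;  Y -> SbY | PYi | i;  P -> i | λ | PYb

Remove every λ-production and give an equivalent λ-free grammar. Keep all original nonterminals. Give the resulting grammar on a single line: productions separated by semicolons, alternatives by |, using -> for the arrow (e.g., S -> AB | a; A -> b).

S -> b | Sb | SbP; P -> i | Yb | PYb; Y -> i | Yi | PYi | SbY

Nullable set: {P}.
S -> SbP: P nullable, giving Sb | SbP.
Drop P -> λ.
P -> PYb: P nullable, giving PYb | Yb.
Y -> PYi: P nullable, giving PYi | Yi.
Unchanged (no nullable symbols): S -> b; P -> i; Y -> SbY; Y -> i.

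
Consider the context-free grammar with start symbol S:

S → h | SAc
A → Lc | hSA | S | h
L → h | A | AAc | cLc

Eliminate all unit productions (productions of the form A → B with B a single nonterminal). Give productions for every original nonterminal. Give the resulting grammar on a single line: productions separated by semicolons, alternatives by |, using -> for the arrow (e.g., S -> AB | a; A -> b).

Unit productions: A->S, L->A.
Unit pairs (A ⇒* B via units): (A,S), (L,A), (L,S).
S: inherits non-unit rules of {S} → SAc | h.
A: inherits non-unit rules of {A, S} → Lc | SAc | h | hSA.
L: inherits non-unit rules of {A, L, S} → AAc | Lc | SAc | cLc | h | hSA.

S -> h | SAc; A -> h | Lc | SAc | hSA; L -> h | Lc | AAc | SAc | cLc | hSA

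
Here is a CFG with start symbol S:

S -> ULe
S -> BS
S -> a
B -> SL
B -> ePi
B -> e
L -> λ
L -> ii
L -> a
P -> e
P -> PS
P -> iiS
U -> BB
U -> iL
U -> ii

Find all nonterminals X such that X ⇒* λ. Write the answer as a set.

Directly nullable (have an ε-rule): {L}.
Not nullable: B, P, S, U — each has a terminal in every rule's right-hand side or depends on a non-nullable symbol.

{L}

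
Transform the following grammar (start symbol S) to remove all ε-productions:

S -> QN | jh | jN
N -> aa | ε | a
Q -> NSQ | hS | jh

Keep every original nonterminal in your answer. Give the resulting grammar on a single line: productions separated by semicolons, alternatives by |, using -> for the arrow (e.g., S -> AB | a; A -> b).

S -> Q | j | QN | jN | jh; N -> a | aa; Q -> SQ | hS | jh | NSQ

Nullable set: {N}.
S -> QN: N nullable, giving Q | QN.
S -> jN: N nullable, giving j | jN.
Drop N -> ε.
Q -> NSQ: N nullable, giving NSQ | SQ.
Unchanged (no nullable symbols): S -> jh; N -> a; N -> aa; Q -> hS; Q -> jh.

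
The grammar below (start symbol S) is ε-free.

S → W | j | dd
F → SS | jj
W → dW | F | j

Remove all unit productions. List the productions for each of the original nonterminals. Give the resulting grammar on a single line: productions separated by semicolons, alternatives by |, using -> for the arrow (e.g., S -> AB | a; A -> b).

Unit productions: S->W, W->F.
Unit pairs (A ⇒* B via units): (S,F), (S,W), (W,F).
S: inherits non-unit rules of {F, S, W} → SS | dW | dd | j | jj.
F: inherits non-unit rules of {F} → SS | jj.
W: inherits non-unit rules of {F, W} → SS | dW | j | jj.

S -> j | SS | dW | dd | jj; F -> SS | jj; W -> j | SS | dW | jj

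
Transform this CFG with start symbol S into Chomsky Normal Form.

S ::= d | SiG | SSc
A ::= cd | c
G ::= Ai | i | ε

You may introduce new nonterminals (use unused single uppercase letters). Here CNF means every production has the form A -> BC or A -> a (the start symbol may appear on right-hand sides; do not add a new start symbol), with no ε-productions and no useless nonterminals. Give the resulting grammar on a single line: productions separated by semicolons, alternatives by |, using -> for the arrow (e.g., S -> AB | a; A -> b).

Nullable: {G}; after ε-elimination: S -> d | Si | SSc | SiG; A -> c | cd; G -> i | Ai.
No unit productions to eliminate.
TERM: introduce B -> c, C -> d, D -> i and substitute in every rule of length ≥2.
BIN: S -> SDG becomes S -> SE, E -> DG; S -> SSB becomes S -> SF, F -> SB.

S -> d | SD | SE | SF; A -> c | BC; B -> c; C -> d; D -> i; E -> DG; F -> SB; G -> i | AD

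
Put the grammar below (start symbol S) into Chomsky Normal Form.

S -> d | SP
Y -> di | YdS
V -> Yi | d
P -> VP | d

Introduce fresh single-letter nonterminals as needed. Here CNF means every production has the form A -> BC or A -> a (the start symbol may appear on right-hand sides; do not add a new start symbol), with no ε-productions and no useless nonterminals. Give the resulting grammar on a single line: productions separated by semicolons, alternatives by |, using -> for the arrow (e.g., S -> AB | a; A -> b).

S -> d | SP; A -> i; B -> d; C -> BS; P -> d | VP; V -> d | YA; Y -> BA | YC

No ε-productions.
No unit productions to eliminate.
TERM: introduce B -> d, A -> i and substitute in every rule of length ≥2.
BIN: Y -> YBS becomes Y -> YC, C -> BS.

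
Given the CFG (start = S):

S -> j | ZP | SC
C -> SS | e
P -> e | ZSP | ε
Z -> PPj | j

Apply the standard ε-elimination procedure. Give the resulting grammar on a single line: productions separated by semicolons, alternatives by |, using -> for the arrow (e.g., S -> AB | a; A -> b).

S -> Z | j | SC | ZP; C -> e | SS; P -> e | ZS | ZSP; Z -> j | Pj | PPj

Nullable set: {P}.
S -> ZP: P nullable, giving Z | ZP.
Drop P -> ε.
P -> ZSP: P nullable, giving ZS | ZSP.
Z -> PPj: P, P nullable, giving PPj | Pj | j.
Unchanged (no nullable symbols): S -> SC; S -> j; C -> SS; C -> e; P -> e; Z -> j.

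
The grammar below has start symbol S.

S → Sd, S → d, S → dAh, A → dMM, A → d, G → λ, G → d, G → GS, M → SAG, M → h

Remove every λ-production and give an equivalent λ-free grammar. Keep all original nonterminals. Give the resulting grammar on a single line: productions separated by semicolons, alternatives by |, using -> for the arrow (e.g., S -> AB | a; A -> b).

S -> d | Sd | dAh; A -> d | dMM; G -> S | d | GS; M -> h | SA | SAG

Nullable set: {G}.
Drop G -> λ.
G -> GS: G nullable, giving GS | S.
M -> SAG: G nullable, giving SA | SAG.
Unchanged (no nullable symbols): S -> Sd; S -> d; S -> dAh; A -> d; A -> dMM; G -> d; M -> h.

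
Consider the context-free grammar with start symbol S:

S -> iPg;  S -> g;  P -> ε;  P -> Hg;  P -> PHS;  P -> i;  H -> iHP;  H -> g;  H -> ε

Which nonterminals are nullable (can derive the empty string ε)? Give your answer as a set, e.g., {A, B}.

Directly nullable (have an ε-rule): {H, P}.
Not nullable: S — each has a terminal in every rule's right-hand side or depends on a non-nullable symbol.

{H, P}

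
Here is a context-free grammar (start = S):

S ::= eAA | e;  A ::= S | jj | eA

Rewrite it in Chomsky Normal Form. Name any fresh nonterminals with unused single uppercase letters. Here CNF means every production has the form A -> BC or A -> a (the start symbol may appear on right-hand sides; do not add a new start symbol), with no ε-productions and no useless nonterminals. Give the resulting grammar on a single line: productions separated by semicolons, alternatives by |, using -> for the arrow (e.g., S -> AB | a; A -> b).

S -> e | BE; A -> e | BA | BD | CC; B -> e; C -> j; D -> AA; E -> AA

No ε-productions.
After unit-elimination: S -> e | eAA; A -> e | eA | jj | eAA.
TERM: introduce B -> e, C -> j and substitute in every rule of length ≥2.
BIN: A -> BAA becomes A -> BD, D -> AA; S -> BAA becomes S -> BE, E -> AA.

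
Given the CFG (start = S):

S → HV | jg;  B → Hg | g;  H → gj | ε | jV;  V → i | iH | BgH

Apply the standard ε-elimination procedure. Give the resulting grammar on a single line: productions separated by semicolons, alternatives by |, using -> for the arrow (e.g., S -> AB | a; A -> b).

S -> V | HV | jg; B -> g | Hg; H -> gj | jV; V -> i | Bg | iH | BgH

Nullable set: {H}.
S -> HV: H nullable, giving HV | V.
B -> Hg: H nullable, giving Hg | g.
Drop H -> ε.
V -> BgH: H nullable, giving Bg | BgH.
V -> iH: H nullable, giving i | iH.
Unchanged (no nullable symbols): S -> jg; B -> g; H -> gj; H -> jV; V -> i.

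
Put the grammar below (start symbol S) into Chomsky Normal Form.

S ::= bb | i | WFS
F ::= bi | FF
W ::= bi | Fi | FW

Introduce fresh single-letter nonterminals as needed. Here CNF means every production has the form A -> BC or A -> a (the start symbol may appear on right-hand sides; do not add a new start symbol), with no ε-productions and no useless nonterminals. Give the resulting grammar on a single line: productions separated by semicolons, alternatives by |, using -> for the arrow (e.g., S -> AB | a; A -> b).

No ε-productions.
No unit productions to eliminate.
TERM: introduce A -> b, B -> i and substitute in every rule of length ≥2.
BIN: S -> WFS becomes S -> WC, C -> FS.

S -> i | AA | WC; A -> b; B -> i; C -> FS; F -> AB | FF; W -> AB | FB | FW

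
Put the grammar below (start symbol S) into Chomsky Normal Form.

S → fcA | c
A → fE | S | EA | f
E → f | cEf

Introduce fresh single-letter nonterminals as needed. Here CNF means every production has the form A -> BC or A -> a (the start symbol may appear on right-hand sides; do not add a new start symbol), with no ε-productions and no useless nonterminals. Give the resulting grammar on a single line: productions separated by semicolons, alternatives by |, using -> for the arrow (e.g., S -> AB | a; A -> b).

S -> c | BG; A -> c | f | BD | BE | EA; B -> f; C -> c; D -> CA; E -> f | CF; F -> EB; G -> CA

No ε-productions.
After unit-elimination: S -> c | fcA; A -> c | f | EA | fE | fcA; E -> f | cEf.
TERM: introduce C -> c, B -> f and substitute in every rule of length ≥2.
BIN: A -> BCA becomes A -> BD, D -> CA; E -> CEB becomes E -> CF, F -> EB; S -> BCA becomes S -> BG, G -> CA.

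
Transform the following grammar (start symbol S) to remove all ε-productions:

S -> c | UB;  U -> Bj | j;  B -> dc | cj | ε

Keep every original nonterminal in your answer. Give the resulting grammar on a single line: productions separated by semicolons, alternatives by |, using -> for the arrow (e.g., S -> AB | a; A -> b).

S -> U | c | UB; B -> cj | dc; U -> j | Bj

Nullable set: {B}.
S -> UB: B nullable, giving U | UB.
Drop B -> ε.
U -> Bj: B nullable, giving Bj | j.
Unchanged (no nullable symbols): S -> c; B -> cj; B -> dc; U -> j.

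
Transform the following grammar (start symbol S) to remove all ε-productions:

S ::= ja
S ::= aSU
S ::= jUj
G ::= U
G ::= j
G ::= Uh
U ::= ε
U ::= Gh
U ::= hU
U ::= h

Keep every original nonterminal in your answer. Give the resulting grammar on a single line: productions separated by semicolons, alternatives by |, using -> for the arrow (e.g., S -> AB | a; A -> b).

Nullable set: {G, U}.
S -> aSU: U nullable, giving aS | aSU.
S -> jUj: U nullable, giving jUj | jj.
G -> U: U nullable, giving U.
G -> Uh: U nullable, giving Uh | h.
Drop U -> ε.
U -> Gh: G nullable, giving Gh | h.
U -> hU: U nullable, giving h | hU.
Unchanged (no nullable symbols): S -> ja; G -> j; U -> h.

S -> aS | ja | jj | aSU | jUj; G -> U | h | j | Uh; U -> h | Gh | hU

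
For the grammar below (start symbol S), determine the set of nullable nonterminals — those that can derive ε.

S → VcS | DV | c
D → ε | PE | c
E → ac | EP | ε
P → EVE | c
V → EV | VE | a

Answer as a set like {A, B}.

{D, E}

Directly nullable (have an ε-rule): {D, E}.
Not nullable: P, S, V — each has a terminal in every rule's right-hand side or depends on a non-nullable symbol.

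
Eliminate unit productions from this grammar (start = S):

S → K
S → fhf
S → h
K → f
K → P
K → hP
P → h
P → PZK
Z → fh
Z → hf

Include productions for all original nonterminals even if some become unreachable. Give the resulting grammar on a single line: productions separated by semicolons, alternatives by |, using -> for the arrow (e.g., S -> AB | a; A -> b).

S -> f | h | hP | PZK | fhf; K -> f | h | hP | PZK; P -> h | PZK; Z -> fh | hf

Unit productions: K->P, S->K.
Unit pairs (A ⇒* B via units): (K,P), (S,K), (S,P).
S: inherits non-unit rules of {K, P, S} → PZK | f | fhf | h | hP.
K: inherits non-unit rules of {K, P} → PZK | f | h | hP.
P: inherits non-unit rules of {P} → PZK | h.
Z: inherits non-unit rules of {Z} → fh | hf.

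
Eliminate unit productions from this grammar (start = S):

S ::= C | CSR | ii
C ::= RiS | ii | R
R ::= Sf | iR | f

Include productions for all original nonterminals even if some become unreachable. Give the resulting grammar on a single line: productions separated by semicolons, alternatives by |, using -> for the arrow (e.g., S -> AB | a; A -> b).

Unit productions: C->R, S->C.
Unit pairs (A ⇒* B via units): (C,R), (S,C), (S,R).
S: inherits non-unit rules of {C, R, S} → CSR | RiS | Sf | f | iR | ii.
C: inherits non-unit rules of {C, R} → RiS | Sf | f | iR | ii.
R: inherits non-unit rules of {R} → Sf | f | iR.

S -> f | Sf | iR | ii | CSR | RiS; C -> f | Sf | iR | ii | RiS; R -> f | Sf | iR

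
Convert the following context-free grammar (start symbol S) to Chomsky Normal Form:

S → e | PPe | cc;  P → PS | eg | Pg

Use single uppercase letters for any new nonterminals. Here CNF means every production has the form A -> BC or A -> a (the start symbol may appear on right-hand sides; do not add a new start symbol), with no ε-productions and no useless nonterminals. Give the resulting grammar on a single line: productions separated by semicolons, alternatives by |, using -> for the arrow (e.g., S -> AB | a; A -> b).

No ε-productions.
No unit productions to eliminate.
TERM: introduce C -> c, B -> e, A -> g and substitute in every rule of length ≥2.
BIN: S -> PPB becomes S -> PD, D -> PB.

S -> e | CC | PD; A -> g; B -> e; C -> c; D -> PB; P -> BA | PA | PS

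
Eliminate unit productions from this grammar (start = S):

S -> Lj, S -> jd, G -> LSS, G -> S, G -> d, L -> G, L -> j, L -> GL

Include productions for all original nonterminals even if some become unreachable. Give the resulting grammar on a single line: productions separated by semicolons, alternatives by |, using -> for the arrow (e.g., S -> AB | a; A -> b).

Unit productions: G->S, L->G.
Unit pairs (A ⇒* B via units): (G,S), (L,G), (L,S).
S: inherits non-unit rules of {S} → Lj | jd.
G: inherits non-unit rules of {G, S} → LSS | Lj | d | jd.
L: inherits non-unit rules of {G, L, S} → GL | LSS | Lj | d | j | jd.

S -> Lj | jd; G -> d | Lj | jd | LSS; L -> d | j | GL | Lj | jd | LSS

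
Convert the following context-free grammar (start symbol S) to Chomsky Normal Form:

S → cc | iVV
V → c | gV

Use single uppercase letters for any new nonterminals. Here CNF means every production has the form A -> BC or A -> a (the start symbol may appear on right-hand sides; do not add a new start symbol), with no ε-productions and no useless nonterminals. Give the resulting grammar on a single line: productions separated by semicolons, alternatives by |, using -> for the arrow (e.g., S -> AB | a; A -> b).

No ε-productions.
No unit productions to eliminate.
TERM: introduce A -> c, C -> g, B -> i and substitute in every rule of length ≥2.
BIN: S -> BVV becomes S -> BD, D -> VV.

S -> AA | BD; A -> c; B -> i; C -> g; D -> VV; V -> c | CV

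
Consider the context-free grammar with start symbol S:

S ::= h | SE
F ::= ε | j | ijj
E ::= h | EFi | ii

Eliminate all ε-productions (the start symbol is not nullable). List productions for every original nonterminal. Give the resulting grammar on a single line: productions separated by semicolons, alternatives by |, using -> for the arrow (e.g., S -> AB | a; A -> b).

S -> h | SE; E -> h | Ei | ii | EFi; F -> j | ijj

Nullable set: {F}.
E -> EFi: F nullable, giving EFi | Ei.
Drop F -> ε.
Unchanged (no nullable symbols): S -> SE; S -> h; E -> h; E -> ii; F -> ijj; F -> j.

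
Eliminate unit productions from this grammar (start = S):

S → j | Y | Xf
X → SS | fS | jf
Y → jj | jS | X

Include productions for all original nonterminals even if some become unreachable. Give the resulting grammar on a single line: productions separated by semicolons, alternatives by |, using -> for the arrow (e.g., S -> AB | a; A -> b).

S -> j | SS | Xf | fS | jS | jf | jj; X -> SS | fS | jf; Y -> SS | fS | jS | jf | jj

Unit productions: S->Y, Y->X.
Unit pairs (A ⇒* B via units): (S,X), (S,Y), (Y,X).
S: inherits non-unit rules of {S, X, Y} → SS | Xf | fS | j | jS | jf | jj.
X: inherits non-unit rules of {X} → SS | fS | jf.
Y: inherits non-unit rules of {X, Y} → SS | fS | jS | jf | jj.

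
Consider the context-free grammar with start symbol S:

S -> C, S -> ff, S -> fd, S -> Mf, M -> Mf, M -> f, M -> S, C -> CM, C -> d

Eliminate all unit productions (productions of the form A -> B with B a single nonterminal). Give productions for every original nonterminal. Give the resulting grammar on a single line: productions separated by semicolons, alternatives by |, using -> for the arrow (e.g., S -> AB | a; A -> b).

Unit productions: M->S, S->C.
Unit pairs (A ⇒* B via units): (M,C), (M,S), (S,C).
S: inherits non-unit rules of {C, S} → CM | Mf | d | fd | ff.
C: inherits non-unit rules of {C} → CM | d.
M: inherits non-unit rules of {C, M, S} → CM | Mf | d | f | fd | ff.

S -> d | CM | Mf | fd | ff; C -> d | CM; M -> d | f | CM | Mf | fd | ff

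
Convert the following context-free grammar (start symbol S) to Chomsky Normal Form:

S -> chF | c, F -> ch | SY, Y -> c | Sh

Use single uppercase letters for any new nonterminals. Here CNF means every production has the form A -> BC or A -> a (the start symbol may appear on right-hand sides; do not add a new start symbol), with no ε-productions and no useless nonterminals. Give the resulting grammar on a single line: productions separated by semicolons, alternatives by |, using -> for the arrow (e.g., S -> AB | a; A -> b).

No ε-productions.
No unit productions to eliminate.
TERM: introduce A -> c, B -> h and substitute in every rule of length ≥2.
BIN: S -> ABF becomes S -> AC, C -> BF.

S -> c | AC; A -> c; B -> h; C -> BF; F -> AB | SY; Y -> c | SB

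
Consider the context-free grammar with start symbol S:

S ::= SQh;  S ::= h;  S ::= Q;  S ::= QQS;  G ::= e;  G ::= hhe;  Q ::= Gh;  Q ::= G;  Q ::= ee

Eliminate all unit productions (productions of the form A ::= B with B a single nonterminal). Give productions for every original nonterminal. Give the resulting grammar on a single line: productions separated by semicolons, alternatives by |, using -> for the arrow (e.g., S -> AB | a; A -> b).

S -> e | h | Gh | ee | QQS | SQh | hhe; G -> e | hhe; Q -> e | Gh | ee | hhe

Unit productions: Q->G, S->Q.
Unit pairs (A ⇒* B via units): (Q,G), (S,G), (S,Q).
S: inherits non-unit rules of {G, Q, S} → Gh | QQS | SQh | e | ee | h | hhe.
G: inherits non-unit rules of {G} → e | hhe.
Q: inherits non-unit rules of {G, Q} → Gh | e | ee | hhe.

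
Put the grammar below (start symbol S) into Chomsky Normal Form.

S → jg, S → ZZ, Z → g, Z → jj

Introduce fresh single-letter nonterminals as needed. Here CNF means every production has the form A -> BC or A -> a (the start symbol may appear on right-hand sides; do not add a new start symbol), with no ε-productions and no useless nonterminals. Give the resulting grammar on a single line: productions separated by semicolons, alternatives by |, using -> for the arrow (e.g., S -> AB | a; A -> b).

No ε-productions.
No unit productions to eliminate.
TERM: introduce B -> g, A -> j and substitute in every rule of length ≥2.

S -> AB | ZZ; A -> j; B -> g; Z -> g | AA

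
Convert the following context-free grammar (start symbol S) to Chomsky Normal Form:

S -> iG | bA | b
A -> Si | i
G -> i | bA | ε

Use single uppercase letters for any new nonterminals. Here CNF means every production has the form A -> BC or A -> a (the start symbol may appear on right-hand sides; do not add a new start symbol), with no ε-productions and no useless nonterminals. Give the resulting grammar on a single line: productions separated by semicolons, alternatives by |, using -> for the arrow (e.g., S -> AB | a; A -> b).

S -> b | i | BG | CA; A -> i | SB; B -> i; C -> b; G -> i | CA

Nullable: {G}; after ε-elimination: S -> b | i | bA | iG; A -> i | Si; G -> i | bA.
No unit productions to eliminate.
TERM: introduce C -> b, B -> i and substitute in every rule of length ≥2.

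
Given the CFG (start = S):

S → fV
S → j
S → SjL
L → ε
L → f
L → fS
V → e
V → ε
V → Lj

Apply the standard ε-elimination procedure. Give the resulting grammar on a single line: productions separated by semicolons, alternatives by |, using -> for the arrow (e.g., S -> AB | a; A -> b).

S -> f | j | Sj | fV | SjL; L -> f | fS; V -> e | j | Lj

Nullable set: {L, V}.
S -> SjL: L nullable, giving Sj | SjL.
S -> fV: V nullable, giving f | fV.
Drop L -> ε.
Drop V -> ε.
V -> Lj: L nullable, giving Lj | j.
Unchanged (no nullable symbols): S -> j; L -> f; L -> fS; V -> e.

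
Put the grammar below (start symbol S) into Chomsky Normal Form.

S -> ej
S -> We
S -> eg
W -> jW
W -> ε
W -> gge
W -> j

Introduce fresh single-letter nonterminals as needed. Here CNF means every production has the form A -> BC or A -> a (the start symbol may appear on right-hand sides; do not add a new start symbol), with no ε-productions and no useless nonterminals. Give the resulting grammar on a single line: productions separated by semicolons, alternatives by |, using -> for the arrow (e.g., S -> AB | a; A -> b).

Nullable: {W}; after ε-elimination: S -> e | We | eg | ej; W -> j | jW | gge.
No unit productions to eliminate.
TERM: introduce A -> e, B -> g, C -> j and substitute in every rule of length ≥2.
BIN: W -> BBA becomes W -> BD, D -> BA.

S -> e | AB | AC | WA; A -> e; B -> g; C -> j; D -> BA; W -> j | BD | CW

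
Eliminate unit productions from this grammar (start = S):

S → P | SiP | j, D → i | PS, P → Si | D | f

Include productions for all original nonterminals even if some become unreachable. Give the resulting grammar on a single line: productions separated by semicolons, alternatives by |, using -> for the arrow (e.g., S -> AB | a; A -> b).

Unit productions: P->D, S->P.
Unit pairs (A ⇒* B via units): (P,D), (S,D), (S,P).
S: inherits non-unit rules of {D, P, S} → PS | Si | SiP | f | i | j.
D: inherits non-unit rules of {D} → PS | i.
P: inherits non-unit rules of {D, P} → PS | Si | f | i.

S -> f | i | j | PS | Si | SiP; D -> i | PS; P -> f | i | PS | Si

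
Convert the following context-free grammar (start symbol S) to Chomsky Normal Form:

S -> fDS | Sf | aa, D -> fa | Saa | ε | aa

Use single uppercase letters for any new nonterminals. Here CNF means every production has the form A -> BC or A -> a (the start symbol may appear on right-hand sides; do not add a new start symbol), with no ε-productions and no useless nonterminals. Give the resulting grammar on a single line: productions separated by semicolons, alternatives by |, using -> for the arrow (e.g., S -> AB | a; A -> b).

Nullable: {D}; after ε-elimination: S -> Sf | aa | fS | fDS; D -> aa | fa | Saa.
No unit productions to eliminate.
TERM: introduce A -> a, B -> f and substitute in every rule of length ≥2.
BIN: D -> SAA becomes D -> SC, C -> AA; S -> BDS becomes S -> BE, E -> DS.

S -> AA | BE | BS | SB; A -> a; B -> f; C -> AA; D -> AA | BA | SC; E -> DS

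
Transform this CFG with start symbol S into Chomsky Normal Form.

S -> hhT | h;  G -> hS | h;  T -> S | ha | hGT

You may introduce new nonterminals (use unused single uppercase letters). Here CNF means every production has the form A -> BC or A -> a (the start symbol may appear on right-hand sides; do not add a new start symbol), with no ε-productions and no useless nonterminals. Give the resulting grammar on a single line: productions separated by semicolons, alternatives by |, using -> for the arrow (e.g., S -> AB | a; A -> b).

No ε-productions.
After unit-elimination: S -> h | hhT; G -> h | hS; T -> h | ha | hGT | hhT.
TERM: introduce B -> a, A -> h and substitute in every rule of length ≥2.
BIN: S -> AAT becomes S -> AC, C -> AT; T -> AAT becomes T -> AD, D -> AT; T -> AGT becomes T -> AE, E -> GT.

S -> h | AC; A -> h; B -> a; C -> AT; D -> AT; E -> GT; G -> h | AS; T -> h | AB | AD | AE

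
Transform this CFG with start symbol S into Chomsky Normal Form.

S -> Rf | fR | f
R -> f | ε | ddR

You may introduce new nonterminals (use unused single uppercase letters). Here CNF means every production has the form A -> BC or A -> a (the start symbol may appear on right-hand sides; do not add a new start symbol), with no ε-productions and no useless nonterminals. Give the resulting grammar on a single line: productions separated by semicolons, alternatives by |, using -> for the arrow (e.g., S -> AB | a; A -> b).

S -> f | BR | RB; A -> d; B -> f; C -> AR; R -> f | AA | AC

Nullable: {R}; after ε-elimination: S -> f | Rf | fR; R -> f | dd | ddR.
No unit productions to eliminate.
TERM: introduce A -> d, B -> f and substitute in every rule of length ≥2.
BIN: R -> AAR becomes R -> AC, C -> AR.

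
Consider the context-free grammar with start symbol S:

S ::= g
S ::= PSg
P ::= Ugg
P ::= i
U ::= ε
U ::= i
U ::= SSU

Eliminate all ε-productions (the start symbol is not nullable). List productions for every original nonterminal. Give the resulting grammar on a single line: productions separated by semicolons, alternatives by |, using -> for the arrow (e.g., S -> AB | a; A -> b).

Nullable set: {U}.
P -> Ugg: U nullable, giving Ugg | gg.
Drop U -> ε.
U -> SSU: U nullable, giving SS | SSU.
Unchanged (no nullable symbols): S -> PSg; S -> g; P -> i; U -> i.

S -> g | PSg; P -> i | gg | Ugg; U -> i | SS | SSU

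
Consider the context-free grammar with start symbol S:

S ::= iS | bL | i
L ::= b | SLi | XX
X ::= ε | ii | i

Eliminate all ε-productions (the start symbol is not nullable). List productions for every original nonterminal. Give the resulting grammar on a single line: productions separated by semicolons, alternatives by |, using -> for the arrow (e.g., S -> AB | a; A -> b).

S -> b | i | bL | iS; L -> X | b | Si | XX | SLi; X -> i | ii

Nullable set: {L, X}.
S -> bL: L nullable, giving b | bL.
L -> SLi: L nullable, giving SLi | Si.
L -> XX: X, X nullable, giving X | XX.
Drop X -> ε.
Unchanged (no nullable symbols): S -> i; S -> iS; L -> b; X -> i; X -> ii.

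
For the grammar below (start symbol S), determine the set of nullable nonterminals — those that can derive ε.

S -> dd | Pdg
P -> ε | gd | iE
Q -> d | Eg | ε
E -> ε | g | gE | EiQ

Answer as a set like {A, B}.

{E, P, Q}

Directly nullable (have an ε-rule): {E, P, Q}.
Not nullable: S — each has a terminal in every rule's right-hand side or depends on a non-nullable symbol.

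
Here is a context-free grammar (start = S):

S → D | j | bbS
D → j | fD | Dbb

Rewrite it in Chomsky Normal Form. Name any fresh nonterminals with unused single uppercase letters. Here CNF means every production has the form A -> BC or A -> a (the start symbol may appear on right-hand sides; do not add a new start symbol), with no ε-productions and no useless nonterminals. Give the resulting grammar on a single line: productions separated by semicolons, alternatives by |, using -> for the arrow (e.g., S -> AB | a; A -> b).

S -> j | AE | BD | DF; A -> b; B -> f; C -> AA; D -> j | BD | DC; E -> AS; F -> AA

No ε-productions.
After unit-elimination: S -> j | fD | Dbb | bbS; D -> j | fD | Dbb.
TERM: introduce A -> b, B -> f and substitute in every rule of length ≥2.
BIN: D -> DAA becomes D -> DC, C -> AA; S -> AAS becomes S -> AE, E -> AS; S -> DAA becomes S -> DF, F -> AA.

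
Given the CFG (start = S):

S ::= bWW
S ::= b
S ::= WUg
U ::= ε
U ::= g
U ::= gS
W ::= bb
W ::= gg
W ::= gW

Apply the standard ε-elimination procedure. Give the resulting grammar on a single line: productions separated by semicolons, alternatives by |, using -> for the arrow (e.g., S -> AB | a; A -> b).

Nullable set: {U}.
S -> WUg: U nullable, giving WUg | Wg.
Drop U -> ε.
Unchanged (no nullable symbols): S -> b; S -> bWW; U -> g; U -> gS; W -> bb; W -> gW; W -> gg.

S -> b | Wg | WUg | bWW; U -> g | gS; W -> bb | gW | gg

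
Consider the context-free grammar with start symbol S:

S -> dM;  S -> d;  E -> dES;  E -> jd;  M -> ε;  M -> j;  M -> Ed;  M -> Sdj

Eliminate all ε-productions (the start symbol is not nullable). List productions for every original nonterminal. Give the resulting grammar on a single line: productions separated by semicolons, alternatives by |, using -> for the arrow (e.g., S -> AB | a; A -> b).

S -> d | dM; E -> jd | dES; M -> j | Ed | Sdj

Nullable set: {M}.
S -> dM: M nullable, giving d | dM.
Drop M -> ε.
Unchanged (no nullable symbols): S -> d; E -> dES; E -> jd; M -> Ed; M -> Sdj; M -> j.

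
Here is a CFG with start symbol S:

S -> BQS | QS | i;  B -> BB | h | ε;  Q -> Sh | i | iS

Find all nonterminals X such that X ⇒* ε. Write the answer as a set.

Directly nullable (have an ε-rule): {B}.
Not nullable: Q, S — each has a terminal in every rule's right-hand side or depends on a non-nullable symbol.

{B}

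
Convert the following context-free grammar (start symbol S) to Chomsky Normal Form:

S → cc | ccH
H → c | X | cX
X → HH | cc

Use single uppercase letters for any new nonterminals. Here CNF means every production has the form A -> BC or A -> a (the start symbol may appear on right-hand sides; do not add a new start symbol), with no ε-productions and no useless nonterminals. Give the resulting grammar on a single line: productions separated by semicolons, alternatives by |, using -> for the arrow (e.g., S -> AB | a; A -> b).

S -> AA | AB; A -> c; B -> AH; H -> c | AA | AX | HH; X -> AA | HH

No ε-productions.
After unit-elimination: S -> cc | ccH; H -> c | HH | cX | cc; X -> HH | cc.
TERM: introduce A -> c and substitute in every rule of length ≥2.
BIN: S -> AAH becomes S -> AB, B -> AH.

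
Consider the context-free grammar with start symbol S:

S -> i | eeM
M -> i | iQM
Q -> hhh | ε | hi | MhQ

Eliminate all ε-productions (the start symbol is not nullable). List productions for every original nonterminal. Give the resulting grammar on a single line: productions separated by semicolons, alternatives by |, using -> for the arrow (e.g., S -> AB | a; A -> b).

S -> i | eeM; M -> i | iM | iQM; Q -> Mh | hi | MhQ | hhh

Nullable set: {Q}.
M -> iQM: Q nullable, giving iM | iQM.
Drop Q -> ε.
Q -> MhQ: Q nullable, giving Mh | MhQ.
Unchanged (no nullable symbols): S -> eeM; S -> i; M -> i; Q -> hhh; Q -> hi.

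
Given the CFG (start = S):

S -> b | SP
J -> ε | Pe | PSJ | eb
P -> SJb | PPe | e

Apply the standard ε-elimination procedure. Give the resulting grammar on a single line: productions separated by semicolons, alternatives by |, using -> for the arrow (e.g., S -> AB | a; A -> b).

S -> b | SP; J -> PS | Pe | eb | PSJ; P -> e | Sb | PPe | SJb

Nullable set: {J}.
Drop J -> ε.
J -> PSJ: J nullable, giving PS | PSJ.
P -> SJb: J nullable, giving SJb | Sb.
Unchanged (no nullable symbols): S -> SP; S -> b; J -> Pe; J -> eb; P -> PPe; P -> e.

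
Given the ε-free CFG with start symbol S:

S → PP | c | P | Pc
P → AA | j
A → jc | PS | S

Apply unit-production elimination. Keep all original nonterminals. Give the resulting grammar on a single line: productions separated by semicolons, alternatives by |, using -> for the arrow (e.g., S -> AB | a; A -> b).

S -> c | j | AA | PP | Pc; A -> c | j | AA | PP | PS | Pc | jc; P -> j | AA

Unit productions: A->S, S->P.
Unit pairs (A ⇒* B via units): (A,P), (A,S), (S,P).
S: inherits non-unit rules of {P, S} → AA | PP | Pc | c | j.
A: inherits non-unit rules of {A, P, S} → AA | PP | PS | Pc | c | j | jc.
P: inherits non-unit rules of {P} → AA | j.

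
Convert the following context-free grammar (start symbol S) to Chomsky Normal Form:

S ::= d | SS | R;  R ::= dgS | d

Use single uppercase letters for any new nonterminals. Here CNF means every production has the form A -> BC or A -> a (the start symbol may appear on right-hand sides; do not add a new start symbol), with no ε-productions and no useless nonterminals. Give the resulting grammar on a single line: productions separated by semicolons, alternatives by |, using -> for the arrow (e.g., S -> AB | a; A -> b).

No ε-productions.
After unit-elimination: S -> d | SS | dgS; R -> d | dgS.
TERM: introduce A -> d, B -> g and substitute in every rule of length ≥2.
BIN: R -> ABS becomes R -> AC, C -> BS; S -> ABS becomes S -> AD, D -> BS.
Drop unreachable/unproductive: R.

S -> d | AD | SS; A -> d; B -> g; D -> BS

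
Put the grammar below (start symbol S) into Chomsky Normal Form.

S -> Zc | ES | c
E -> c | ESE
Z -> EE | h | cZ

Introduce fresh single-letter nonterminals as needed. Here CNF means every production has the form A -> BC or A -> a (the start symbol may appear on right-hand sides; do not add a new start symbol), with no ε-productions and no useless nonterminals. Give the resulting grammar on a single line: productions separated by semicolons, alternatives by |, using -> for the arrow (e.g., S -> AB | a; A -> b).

S -> c | ES | ZA; A -> c; B -> SE; E -> c | EB; Z -> h | AZ | EE

No ε-productions.
No unit productions to eliminate.
TERM: introduce A -> c and substitute in every rule of length ≥2.
BIN: E -> ESE becomes E -> EB, B -> SE.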